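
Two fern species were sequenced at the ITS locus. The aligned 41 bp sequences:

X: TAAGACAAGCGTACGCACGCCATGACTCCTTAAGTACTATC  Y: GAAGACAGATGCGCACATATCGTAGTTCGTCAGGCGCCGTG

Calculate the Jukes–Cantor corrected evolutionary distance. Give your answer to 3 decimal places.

0.943

The sequences differ at 22 of 41 sites, so p = 22/41 ≈ 0.536585.
d = −(3/4) ln(1 − 4p/3) = −0.75 ln(1 − 0.715447) = −0.75 ln(0.284553)
  = −0.75 × (-1.256836) = 0.942627 substitutions/site.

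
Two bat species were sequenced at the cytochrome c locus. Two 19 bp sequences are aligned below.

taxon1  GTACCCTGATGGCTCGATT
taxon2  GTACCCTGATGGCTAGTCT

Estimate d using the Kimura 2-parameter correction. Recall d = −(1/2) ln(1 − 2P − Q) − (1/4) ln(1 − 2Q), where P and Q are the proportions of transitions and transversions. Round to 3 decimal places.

0.177

Of 19 sites, 1 differences are transitions and 2 are transversions, so P = 1/19 ≈ 0.052632 and Q = 2/19 ≈ 0.105263.
Under the Kimura two-parameter model, d = −½ ln(1 − 2P − Q) − ¼ ln(1 − 2Q).
1 − 2P − Q = 0.789473, giving −½ ln(0.789473) = 0.118195.
1 − 2Q = 0.789474, giving −¼ ln(0.789474) = 0.059097.
d = 0.118195 + 0.059097 = 0.177292.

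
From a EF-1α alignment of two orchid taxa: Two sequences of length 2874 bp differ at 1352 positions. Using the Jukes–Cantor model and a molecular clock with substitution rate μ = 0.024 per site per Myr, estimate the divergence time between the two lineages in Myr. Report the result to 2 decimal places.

15.42

p = 1352/2874 ≈ 0.470424.
d = −(3/4) ln(1 − 4p/3) = −0.75 ln(1 − 0.627232) = −0.75 ln(0.372768)
  = −0.75 × (-0.986799) = 0.740099 substitutions/site.
Under a molecular clock d = 2μt, so t = d/(2μ) = 0.740099 / (2 × 0.024) = 15.42 Myr.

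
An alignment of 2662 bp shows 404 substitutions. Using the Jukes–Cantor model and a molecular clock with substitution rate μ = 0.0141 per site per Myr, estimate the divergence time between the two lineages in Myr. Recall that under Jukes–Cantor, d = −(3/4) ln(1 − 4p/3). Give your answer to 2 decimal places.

6.01

p = 404/2662 ≈ 0.151766.
d = −(3/4) ln(1 − 4p/3) = −0.75 ln(1 − 0.202355) = −0.75 ln(0.797645)
  = −0.75 × (-0.226092) = 0.169569 substitutions/site.
Under a molecular clock d = 2μt, so t = d/(2μ) = 0.169569 / (2 × 0.0141) = 6.01 Myr.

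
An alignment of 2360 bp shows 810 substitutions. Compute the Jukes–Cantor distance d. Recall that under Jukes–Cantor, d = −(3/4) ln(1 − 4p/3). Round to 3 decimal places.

0.459

p = 810/2360 ≈ 0.34322.
d = −(3/4) ln(1 − 4p/3) = −0.75 ln(1 − 0.457627) = −0.75 ln(0.542373)
  = −0.75 × (-0.611801) = 0.458851 substitutions/site.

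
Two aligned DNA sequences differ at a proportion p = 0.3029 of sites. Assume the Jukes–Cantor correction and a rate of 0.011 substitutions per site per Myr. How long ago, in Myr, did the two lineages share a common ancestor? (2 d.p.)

17.63

d = −(3/4) ln(1 − 4p/3) = −0.75 ln(1 − 0.403867) = −0.75 ln(0.596133)
  = −0.75 × (-0.517291) = 0.387968 substitutions/site.
Under a molecular clock d = 2μt, so t = d/(2μ) = 0.387968 / (2 × 0.011) = 17.63 Myr.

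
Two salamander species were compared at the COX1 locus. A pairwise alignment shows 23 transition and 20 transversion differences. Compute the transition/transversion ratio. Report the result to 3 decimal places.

R = 23/20 = 1.150.

1.150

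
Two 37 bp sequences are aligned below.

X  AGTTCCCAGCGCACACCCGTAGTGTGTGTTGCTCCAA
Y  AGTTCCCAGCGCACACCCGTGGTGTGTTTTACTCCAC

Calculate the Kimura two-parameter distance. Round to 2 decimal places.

0.12

Of 37 sites, 2 differences are transitions and 2 are transversions, so P = 2/37 ≈ 0.054054 and Q = 2/37 ≈ 0.054054.
Under the Kimura two-parameter model, d = −½ ln(1 − 2P − Q) − ¼ ln(1 − 2Q).
1 − 2P − Q = 0.837838, giving −½ ln(0.837838) = 0.088465.
1 − 2Q = 0.891892, giving −¼ ln(0.891892) = 0.028603.
d = 0.088465 + 0.028603 = 0.117068.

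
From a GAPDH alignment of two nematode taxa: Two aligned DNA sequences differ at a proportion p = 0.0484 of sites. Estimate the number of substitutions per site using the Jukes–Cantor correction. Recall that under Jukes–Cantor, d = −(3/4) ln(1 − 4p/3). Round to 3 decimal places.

d = −(3/4) ln(1 − 4p/3) = −0.75 ln(1 − 0.064533) = −0.75 ln(0.935467)
  = −0.75 × (-0.066709) = 0.050032 substitutions/site.

0.050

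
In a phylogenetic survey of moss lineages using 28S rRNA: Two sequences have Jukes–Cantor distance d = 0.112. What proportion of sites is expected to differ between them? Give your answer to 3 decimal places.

p = (3/4)(1 − e^(−4d/3)) = 0.75 × (1 − e^(-0.149333)) = 0.75 × (1 − 0.861282) = 0.104039.

0.104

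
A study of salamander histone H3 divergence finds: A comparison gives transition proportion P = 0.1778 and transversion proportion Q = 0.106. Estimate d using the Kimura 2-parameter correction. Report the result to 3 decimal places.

0.369

Under the Kimura two-parameter model, d = −½ ln(1 − 2P − Q) − ¼ ln(1 − 2Q).
1 − 2P − Q = 0.5384, giving −½ ln(0.5384) = 0.309577.
1 − 2Q = 0.788, giving −¼ ln(0.788) = 0.059564.
d = 0.309577 + 0.059564 = 0.369141.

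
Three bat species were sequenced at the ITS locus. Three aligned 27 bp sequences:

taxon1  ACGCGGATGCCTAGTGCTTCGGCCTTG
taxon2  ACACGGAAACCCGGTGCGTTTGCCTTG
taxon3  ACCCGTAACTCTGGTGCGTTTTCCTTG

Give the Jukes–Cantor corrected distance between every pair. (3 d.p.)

d(taxon1,taxon2) = 0.377, d(taxon1,taxon3) = 0.511, d(taxon2,taxon3) = 0.264

taxon1–taxon2: 8/27 sites differ → p ≈ 0.296296, d = −0.75 ln(1 − 0.395061) = 0.376971 ≈ 0.377.
taxon1–taxon3: 10/27 sites differ → p ≈ 0.37037, d = −0.75 ln(1 − 0.493827) = 0.510658 ≈ 0.511.
taxon2–taxon3: 6/27 sites differ → p ≈ 0.222222, d = −0.75 ln(1 − 0.296296) = 0.263548 ≈ 0.264.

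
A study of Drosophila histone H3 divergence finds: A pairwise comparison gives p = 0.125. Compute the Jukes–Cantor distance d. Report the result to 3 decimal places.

d = −(3/4) ln(1 − 4p/3) = −0.75 ln(1 − 0.166667) = −0.75 ln(0.833333)
  = −0.75 × (-0.182322) = 0.136742 substitutions/site.

0.137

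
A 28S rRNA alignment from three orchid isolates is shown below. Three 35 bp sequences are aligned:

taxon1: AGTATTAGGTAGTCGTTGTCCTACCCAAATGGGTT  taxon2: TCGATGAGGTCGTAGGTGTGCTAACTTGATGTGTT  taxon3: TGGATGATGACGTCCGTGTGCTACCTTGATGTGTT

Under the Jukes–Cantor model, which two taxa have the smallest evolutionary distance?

taxon1–taxon2: 13/35 differ, p = 0.371, d = 0.513.
taxon1–taxon3: 13/35 differ, p = 0.371, d = 0.513.
taxon2–taxon3: 6/35 differ, p = 0.171, d = 0.195.
The smallest distance is between taxon2 and taxon3.

taxon2 and taxon3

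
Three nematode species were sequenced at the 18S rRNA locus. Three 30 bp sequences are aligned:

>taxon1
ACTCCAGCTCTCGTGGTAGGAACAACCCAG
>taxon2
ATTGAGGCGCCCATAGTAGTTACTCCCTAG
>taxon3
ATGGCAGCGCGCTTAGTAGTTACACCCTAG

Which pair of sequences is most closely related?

taxon1–taxon2: 13/30 differ, p = 0.433, d = 0.647.
taxon1–taxon3: 11/30 differ, p = 0.367, d = 0.503.
taxon2–taxon3: 6/30 differ, p = 0.200, d = 0.233.
The smallest distance is between taxon2 and taxon3.

taxon2 and taxon3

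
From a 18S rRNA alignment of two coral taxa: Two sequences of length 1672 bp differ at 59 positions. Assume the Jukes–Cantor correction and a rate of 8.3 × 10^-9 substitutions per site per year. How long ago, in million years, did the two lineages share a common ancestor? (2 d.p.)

2.18

p = 59/1672 ≈ 0.035287.
d = −(3/4) ln(1 − 4p/3) = −0.75 ln(1 − 0.047049) = −0.75 ln(0.952951)
  = −0.75 × (-0.048192) = 0.036144 substitutions/site.
Under a molecular clock d = 2μt, so t = d/(2μ) = 0.036144 / (2 × 8.3 × 10^-9) = 2.18 million years.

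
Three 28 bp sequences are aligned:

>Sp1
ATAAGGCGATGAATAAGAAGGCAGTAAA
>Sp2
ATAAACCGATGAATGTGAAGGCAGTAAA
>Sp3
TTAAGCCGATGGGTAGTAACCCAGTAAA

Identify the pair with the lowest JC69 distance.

Sp1–Sp2: 4/28 differ, p = 0.143, d = 0.158.
Sp1–Sp3: 8/28 differ, p = 0.286, d = 0.360.
Sp2–Sp3: 9/28 differ, p = 0.321, d = 0.420.
The smallest distance is between Sp1 and Sp2.

Sp1 and Sp2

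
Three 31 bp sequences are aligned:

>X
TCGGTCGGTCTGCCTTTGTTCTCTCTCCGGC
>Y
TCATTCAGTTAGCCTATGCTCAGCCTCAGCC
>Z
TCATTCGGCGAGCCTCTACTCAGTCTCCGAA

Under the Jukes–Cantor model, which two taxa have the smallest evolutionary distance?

X–Y: 12/31 differ, p = 0.387, d = 0.544.
X–Z: 12/31 differ, p = 0.387, d = 0.544.
Y–Z: 9/31 differ, p = 0.290, d = 0.367.
The smallest distance is between Y and Z.

Y and Z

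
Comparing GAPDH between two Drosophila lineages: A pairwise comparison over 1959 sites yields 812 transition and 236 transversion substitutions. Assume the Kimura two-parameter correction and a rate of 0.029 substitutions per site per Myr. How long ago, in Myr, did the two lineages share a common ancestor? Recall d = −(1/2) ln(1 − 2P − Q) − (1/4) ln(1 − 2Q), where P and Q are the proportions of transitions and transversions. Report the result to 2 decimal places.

26.92

P = 812/1959 ≈ 0.414497 and Q = 236/1959 ≈ 0.12047.
Under the Kimura two-parameter model, d = −½ ln(1 − 2P − Q) − ¼ ln(1 − 2Q).
1 − 2P − Q = 0.050536, giving −½ ln(0.050536) = 1.492535.
1 − 2Q = 0.75906, giving −¼ ln(0.75906) = 0.068919.
d = 1.492535 + 0.068919 = 1.561454.
Under a molecular clock d = 2μt, so t = d/(2μ) = 1.561454 / (2 × 0.029) = 26.92 Myr.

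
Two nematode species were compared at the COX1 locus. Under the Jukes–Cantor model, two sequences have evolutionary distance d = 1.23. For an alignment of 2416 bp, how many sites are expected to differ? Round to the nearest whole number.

Invert JC69: p = (3/4)(1 − e^(−4d/3)) = 0.75 × (1 − e^(-1.64)) = 0.75 × (1 − 0.193980) = 0.604515.
Expected differing sites = pL ≈ 0.604515 × 2416 = 1460.50824 ≈ 1461.

1461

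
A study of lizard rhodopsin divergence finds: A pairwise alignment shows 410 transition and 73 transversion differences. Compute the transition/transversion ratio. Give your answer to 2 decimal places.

R = 410/73 = 5.616438… ≈ 5.62 (to 2 d.p.).

5.62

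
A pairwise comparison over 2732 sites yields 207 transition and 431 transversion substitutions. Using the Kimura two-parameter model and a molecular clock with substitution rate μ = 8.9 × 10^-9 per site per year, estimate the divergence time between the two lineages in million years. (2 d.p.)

15.72

P = 207/2732 ≈ 0.075769 and Q = 431/2732 ≈ 0.15776.
Under the Kimura two-parameter model, d = −½ ln(1 − 2P − Q) − ¼ ln(1 − 2Q).
1 − 2P − Q = 0.690702, giving −½ ln(0.690702) = 0.185023.
1 − 2Q = 0.68448, giving −¼ ln(0.68448) = 0.094774.
d = 0.185023 + 0.094774 = 0.279797.
Under a molecular clock d = 2μt, so t = d/(2μ) = 0.279797 / (2 × 8.9 × 10^-9) = 15.72 million years.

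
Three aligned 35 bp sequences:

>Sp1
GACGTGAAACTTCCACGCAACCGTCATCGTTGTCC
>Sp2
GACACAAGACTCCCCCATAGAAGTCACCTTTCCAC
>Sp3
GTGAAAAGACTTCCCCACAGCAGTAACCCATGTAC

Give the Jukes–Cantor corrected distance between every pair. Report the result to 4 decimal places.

Sp1–Sp2: 16/35 sites differ → p ≈ 0.457143, d = −0.75 ln(1 − 0.609524) = 0.705292 ≈ 0.7053.
Sp1–Sp3: 15/35 sites differ → p ≈ 0.428571, d = −0.75 ln(1 − 0.571428) = 0.635472 ≈ 0.6355.
Sp2–Sp3: 11/35 sites differ → p ≈ 0.314286, d = −0.75 ln(1 − 0.419048) = 0.407315 ≈ 0.4073.

d(Sp1,Sp2) = 0.7053, d(Sp1,Sp3) = 0.6355, d(Sp2,Sp3) = 0.4073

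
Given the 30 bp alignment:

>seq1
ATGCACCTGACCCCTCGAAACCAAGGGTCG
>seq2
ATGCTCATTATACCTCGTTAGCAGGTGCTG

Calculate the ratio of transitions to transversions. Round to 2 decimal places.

0.50

Transitions are A↔G and C↔T; transversions are all other mismatches.
Transitions: 4. Transversions: 8.
R = 4/8 = 0.50.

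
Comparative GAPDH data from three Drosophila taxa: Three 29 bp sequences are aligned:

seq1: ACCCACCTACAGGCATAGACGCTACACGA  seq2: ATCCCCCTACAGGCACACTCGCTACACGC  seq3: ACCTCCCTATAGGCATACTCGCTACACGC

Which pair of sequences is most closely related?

seq2 and seq3

seq1–seq2: 6/29 differ, p = 0.207, d = 0.242.
seq1–seq3: 6/29 differ, p = 0.207, d = 0.242.
seq2–seq3: 4/29 differ, p = 0.138, d = 0.152.
The smallest distance is between seq2 and seq3.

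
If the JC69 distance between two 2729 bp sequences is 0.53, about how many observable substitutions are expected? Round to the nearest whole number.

Invert JC69: p = (3/4)(1 − e^(−4d/3)) = 0.75 × (1 − e^(-0.706667)) = 0.75 × (1 − 0.493286) = 0.380036.
Expected differing sites = pL ≈ 0.380036 × 2729 = 1037.118244 ≈ 1037.

1037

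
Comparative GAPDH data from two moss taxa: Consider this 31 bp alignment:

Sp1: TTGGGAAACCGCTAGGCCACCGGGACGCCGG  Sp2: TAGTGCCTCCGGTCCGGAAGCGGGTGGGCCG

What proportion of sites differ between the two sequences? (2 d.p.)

0.48

The sequences differ at 15 of 31 positions.
p = 15/31 = 0.483870… ≈ 0.48 (to 2 d.p.).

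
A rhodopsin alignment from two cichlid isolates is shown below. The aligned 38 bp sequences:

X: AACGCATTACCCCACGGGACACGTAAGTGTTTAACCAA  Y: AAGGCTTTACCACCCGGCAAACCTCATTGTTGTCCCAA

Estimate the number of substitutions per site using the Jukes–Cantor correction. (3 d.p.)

The sequences differ at 12 of 38 sites, so p = 12/38 ≈ 0.315789.
d = −(3/4) ln(1 − 4p/3) = −0.75 ln(1 − 0.421052) = −0.75 ln(0.578948)
  = −0.75 × (-0.546543) = 0.409907 substitutions/site.

0.410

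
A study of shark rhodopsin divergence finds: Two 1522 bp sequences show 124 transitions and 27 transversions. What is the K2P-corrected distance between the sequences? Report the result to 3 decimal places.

0.109

P = 124/1522 ≈ 0.081472 and Q = 27/1522 ≈ 0.01774.
Under the Kimura two-parameter model, d = −½ ln(1 − 2P − Q) − ¼ ln(1 − 2Q).
1 − 2P − Q = 0.819316, giving −½ ln(0.819316) = 0.099643.
1 − 2Q = 0.96452, giving −¼ ln(0.96452) = 0.009031.
d = 0.099643 + 0.009031 = 0.108674.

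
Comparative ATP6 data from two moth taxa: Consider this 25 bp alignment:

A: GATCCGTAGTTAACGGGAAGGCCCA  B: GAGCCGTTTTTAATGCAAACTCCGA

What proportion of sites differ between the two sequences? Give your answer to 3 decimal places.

0.360

The sequences differ at 9 of 25 positions (sites 3, 8, 9, 14, 16, 17, 20, 21, 24).
p = 9/25 = 0.360.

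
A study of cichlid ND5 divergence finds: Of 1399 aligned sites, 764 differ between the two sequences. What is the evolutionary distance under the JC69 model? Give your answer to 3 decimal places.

0.977

p = 764/1399 ≈ 0.546104.
d = −(3/4) ln(1 − 4p/3) = −0.75 ln(1 − 0.728139) = −0.75 ln(0.271861)
  = −0.75 × (-1.302464) = 0.976848 substitutions/site.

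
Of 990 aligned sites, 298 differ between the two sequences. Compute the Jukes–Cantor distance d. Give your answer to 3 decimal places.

0.385

p = 298/990 ≈ 0.30101.
d = −(3/4) ln(1 − 4p/3) = −0.75 ln(1 − 0.401347) = −0.75 ln(0.598653)
  = −0.75 × (-0.513073) = 0.384805 substitutions/site.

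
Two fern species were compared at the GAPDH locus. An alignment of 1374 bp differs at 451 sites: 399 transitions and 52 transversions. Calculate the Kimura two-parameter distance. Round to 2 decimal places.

0.50

P = 399/1374 ≈ 0.290393 and Q = 52/1374 ≈ 0.037846.
Under the Kimura two-parameter model, d = −½ ln(1 − 2P − Q) − ¼ ln(1 − 2Q).
1 − 2P − Q = 0.381368, giving −½ ln(0.381368) = 0.481995.
1 − 2Q = 0.924308, giving −¼ ln(0.924308) = 0.019677.
d = 0.481995 + 0.019677 = 0.501672.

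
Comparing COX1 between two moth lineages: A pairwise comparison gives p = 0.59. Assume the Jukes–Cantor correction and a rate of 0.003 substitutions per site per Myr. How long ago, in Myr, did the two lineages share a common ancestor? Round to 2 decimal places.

d = −(3/4) ln(1 − 4p/3) = −0.75 ln(1 − 0.786667) = −0.75 ln(0.213333)
  = −0.75 × (-1.544901) = 1.158676 substitutions/site.
Under a molecular clock d = 2μt, so t = d/(2μ) = 1.158676 / (2 × 0.003) = 193.11 Myr.

193.11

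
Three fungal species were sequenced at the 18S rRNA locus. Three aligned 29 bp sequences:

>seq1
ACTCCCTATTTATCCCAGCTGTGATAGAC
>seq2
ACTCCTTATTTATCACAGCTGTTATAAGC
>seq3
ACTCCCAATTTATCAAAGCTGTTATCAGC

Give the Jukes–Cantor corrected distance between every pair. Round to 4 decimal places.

seq1–seq2: 5/29 sites differ → p ≈ 0.172414, d = −0.75 ln(1 − 0.229885) = 0.195912 ≈ 0.1959.
seq1–seq3: 7/29 sites differ → p ≈ 0.241379, d = −0.75 ln(1 − 0.321839) = 0.291278 ≈ 0.2913.
seq2–seq3: 4/29 sites differ → p ≈ 0.137931, d = −0.75 ln(1 − 0.183908) = 0.152421 ≈ 0.1524.

d(seq1,seq2) = 0.1959, d(seq1,seq3) = 0.2913, d(seq2,seq3) = 0.1524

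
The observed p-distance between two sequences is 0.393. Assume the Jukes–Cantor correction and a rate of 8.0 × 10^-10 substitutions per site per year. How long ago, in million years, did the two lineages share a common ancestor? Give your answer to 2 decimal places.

d = −(3/4) ln(1 − 4p/3) = −0.75 ln(1 − 0.524) = −0.75 ln(0.476)
  = −0.75 × (-0.742337) = 0.556753 substitutions/site.
Under a molecular clock d = 2μt, so t = d/(2μ) = 0.556753 / (2 × 8.0 × 10^-10) = 347.97 million years.

347.97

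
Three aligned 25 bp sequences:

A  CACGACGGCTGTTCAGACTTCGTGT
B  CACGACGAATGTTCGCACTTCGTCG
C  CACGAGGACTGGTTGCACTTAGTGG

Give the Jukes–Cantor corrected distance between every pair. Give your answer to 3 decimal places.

d(A,B) = 0.289, d(A,C) = 0.417, d(B,C) = 0.289

A–B: 6/25 sites differ → p = 0.24, d = −0.75 ln(1 − 0.32) = 0.289247 ≈ 0.289.
A–C: 8/25 sites differ → p = 0.32, d = −0.75 ln(1 − 0.426667) = 0.417216 ≈ 0.417.
B–C: 6/25 sites differ → p = 0.24, d = −0.75 ln(1 − 0.32) = 0.289247 ≈ 0.289.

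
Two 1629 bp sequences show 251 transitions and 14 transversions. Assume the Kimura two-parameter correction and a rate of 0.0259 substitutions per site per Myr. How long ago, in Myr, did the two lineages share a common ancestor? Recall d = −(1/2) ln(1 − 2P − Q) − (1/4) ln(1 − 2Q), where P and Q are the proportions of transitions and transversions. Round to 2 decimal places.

P = 251/1629 ≈ 0.154082 and Q = 14/1629 ≈ 0.008594.
Under the Kimura two-parameter model, d = −½ ln(1 − 2P − Q) − ¼ ln(1 − 2Q).
1 − 2P − Q = 0.683242, giving −½ ln(0.683242) = 0.190453.
1 − 2Q = 0.982812, giving −¼ ln(0.982812) = 0.004334.
d = 0.190453 + 0.004334 = 0.194787.
Under a molecular clock d = 2μt, so t = d/(2μ) = 0.194787 / (2 × 0.0259) = 3.76 Myr.

3.76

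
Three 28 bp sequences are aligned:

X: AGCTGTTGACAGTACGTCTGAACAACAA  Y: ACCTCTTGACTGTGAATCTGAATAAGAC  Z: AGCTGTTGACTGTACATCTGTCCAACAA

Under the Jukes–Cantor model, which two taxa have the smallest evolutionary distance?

X and Z

X–Y: 9/28 differ, p = 0.321, d = 0.420.
X–Z: 4/28 differ, p = 0.143, d = 0.158.
Y–Z: 9/28 differ, p = 0.321, d = 0.420.
The smallest distance is between X and Z.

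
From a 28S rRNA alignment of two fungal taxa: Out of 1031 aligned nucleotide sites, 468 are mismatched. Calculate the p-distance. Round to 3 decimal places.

0.454

p = 468/1031 = 0.453928… ≈ 0.454 (to 3 d.p.).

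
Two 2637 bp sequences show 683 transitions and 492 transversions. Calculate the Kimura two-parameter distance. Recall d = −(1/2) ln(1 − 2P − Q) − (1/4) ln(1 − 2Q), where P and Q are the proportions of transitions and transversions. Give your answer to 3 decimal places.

P = 683/2637 ≈ 0.259006 and Q = 492/2637 ≈ 0.186576.
Under the Kimura two-parameter model, d = −½ ln(1 − 2P − Q) − ¼ ln(1 − 2Q).
1 − 2P − Q = 0.295412, giving −½ ln(0.295412) = 0.609692.
1 − 2Q = 0.626848, giving −¼ ln(0.626848) = 0.116763.
d = 0.609692 + 0.116763 = 0.726455.

0.726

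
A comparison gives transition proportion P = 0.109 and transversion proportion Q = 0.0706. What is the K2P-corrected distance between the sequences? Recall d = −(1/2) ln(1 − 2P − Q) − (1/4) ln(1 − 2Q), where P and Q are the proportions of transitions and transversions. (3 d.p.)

0.208

Under the Kimura two-parameter model, d = −½ ln(1 − 2P − Q) − ¼ ln(1 − 2Q).
1 − 2P − Q = 0.7114, giving −½ ln(0.7114) = 0.170260.
1 − 2Q = 0.8588, giving −¼ ln(0.8588) = 0.038055.
d = 0.170260 + 0.038055 = 0.208315.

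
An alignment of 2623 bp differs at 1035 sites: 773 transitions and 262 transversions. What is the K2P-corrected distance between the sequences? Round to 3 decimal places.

0.640

P = 773/2623 ≈ 0.294701 and Q = 262/2623 ≈ 0.099886.
Under the Kimura two-parameter model, d = −½ ln(1 − 2P − Q) − ¼ ln(1 − 2Q).
1 − 2P − Q = 0.310712, giving −½ ln(0.310712) = 0.584444.
1 − 2Q = 0.800228, giving −¼ ln(0.800228) = 0.055715.
d = 0.584444 + 0.055715 = 0.640159.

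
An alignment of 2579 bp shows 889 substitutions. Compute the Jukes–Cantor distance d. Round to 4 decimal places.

p = 889/2579 ≈ 0.344707.
d = −(3/4) ln(1 − 4p/3) = −0.75 ln(1 − 0.459609) = −0.75 ln(0.540391)
  = −0.75 × (-0.615462) = 0.461597 substitutions/site.

0.4616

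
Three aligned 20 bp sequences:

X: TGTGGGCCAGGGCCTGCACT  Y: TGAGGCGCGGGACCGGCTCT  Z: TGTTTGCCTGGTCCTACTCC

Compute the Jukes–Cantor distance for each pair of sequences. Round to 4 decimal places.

d(X,Y) = 0.4715, d(X,Z) = 0.4715, d(Y,Z) = 0.8240

X–Y: 7/20 sites differ → p = 0.35, d = −0.75 ln(1 − 0.466667) = 0.471457 ≈ 0.4715.
X–Z: 7/20 sites differ → p = 0.35, d = −0.75 ln(1 − 0.466667) = 0.471457 ≈ 0.4715.
Y–Z: 10/20 sites differ → p = 0.5, d = −0.75 ln(1 − 0.666667) = 0.823960 ≈ 0.8240.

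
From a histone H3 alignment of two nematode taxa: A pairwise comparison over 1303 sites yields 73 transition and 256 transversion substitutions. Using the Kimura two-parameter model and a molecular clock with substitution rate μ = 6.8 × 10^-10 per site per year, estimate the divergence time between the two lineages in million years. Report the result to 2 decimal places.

227.38

P = 73/1303 ≈ 0.056025 and Q = 256/1303 ≈ 0.19647.
Under the Kimura two-parameter model, d = −½ ln(1 − 2P − Q) − ¼ ln(1 − 2Q).
1 − 2P − Q = 0.69148, giving −½ ln(0.69148) = 0.184461.
1 − 2Q = 0.60706, giving −¼ ln(0.60706) = 0.124782.
d = 0.184461 + 0.124782 = 0.309243.
Under a molecular clock d = 2μt, so t = d/(2μ) = 0.309243 / (2 × 6.8 × 10^-10) = 227.38 million years.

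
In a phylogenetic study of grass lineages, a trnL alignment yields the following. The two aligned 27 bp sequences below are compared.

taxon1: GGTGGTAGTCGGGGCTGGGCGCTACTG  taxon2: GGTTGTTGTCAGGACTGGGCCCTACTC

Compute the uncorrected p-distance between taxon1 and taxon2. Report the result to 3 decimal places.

The sequences differ at 6 of 27 positions (sites 4, 7, 11, 14, 21, 27).
p = 6/27 = 0.222222… ≈ 0.222 (to 3 d.p.).

0.222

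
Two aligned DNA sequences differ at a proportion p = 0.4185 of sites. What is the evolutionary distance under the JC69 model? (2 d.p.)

0.61

d = −(3/4) ln(1 − 4p/3) = −0.75 ln(1 − 0.558) = −0.75 ln(0.442)
  = −0.75 × (-0.816445) = 0.612334 substitutions/site.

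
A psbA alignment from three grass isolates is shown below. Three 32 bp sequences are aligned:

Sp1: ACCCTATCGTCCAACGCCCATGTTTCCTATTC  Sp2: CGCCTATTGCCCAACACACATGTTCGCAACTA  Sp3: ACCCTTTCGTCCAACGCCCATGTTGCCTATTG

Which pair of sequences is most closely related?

Sp1 and Sp3

Sp1–Sp2: 11/32 differ, p = 0.344, d = 0.460.
Sp1–Sp3: 3/32 differ, p = 0.094, d = 0.100.
Sp2–Sp3: 12/32 differ, p = 0.375, d = 0.520.
The smallest distance is between Sp1 and Sp3.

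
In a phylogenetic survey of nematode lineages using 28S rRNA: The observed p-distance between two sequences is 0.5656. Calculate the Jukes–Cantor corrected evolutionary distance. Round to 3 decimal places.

1.052

d = −(3/4) ln(1 − 4p/3) = −0.75 ln(1 − 0.754133) = −0.75 ln(0.245867)
  = −0.75 × (-1.402965) = 1.052224 substitutions/site.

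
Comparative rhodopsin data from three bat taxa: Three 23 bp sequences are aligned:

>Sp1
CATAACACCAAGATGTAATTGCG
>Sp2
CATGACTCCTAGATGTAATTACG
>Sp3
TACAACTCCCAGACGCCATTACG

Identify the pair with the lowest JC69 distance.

Sp1 and Sp2

Sp1–Sp2: 4/23 differ, p = 0.174, d = 0.198.
Sp1–Sp3: 8/23 differ, p = 0.348, d = 0.467.
Sp2–Sp3: 7/23 differ, p = 0.304, d = 0.390.
The smallest distance is between Sp1 and Sp2.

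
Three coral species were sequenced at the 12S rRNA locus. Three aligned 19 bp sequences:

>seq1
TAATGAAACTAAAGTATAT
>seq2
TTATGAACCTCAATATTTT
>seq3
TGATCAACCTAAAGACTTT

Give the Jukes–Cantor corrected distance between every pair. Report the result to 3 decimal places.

d(seq1,seq2) = 0.507, d(seq1,seq3) = 0.410, d(seq2,seq3) = 0.324

seq1–seq2: 7/19 sites differ → p ≈ 0.368421, d = −0.75 ln(1 − 0.491228) = 0.506816 ≈ 0.507.
seq1–seq3: 6/19 sites differ → p ≈ 0.315789, d = −0.75 ln(1 − 0.421052) = 0.409907 ≈ 0.410.
seq2–seq3: 5/19 sites differ → p ≈ 0.263158, d = −0.75 ln(1 − 0.350877) = 0.324100 ≈ 0.324.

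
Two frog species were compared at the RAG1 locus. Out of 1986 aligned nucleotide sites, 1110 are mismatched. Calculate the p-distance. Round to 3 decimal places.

0.559

p = 1110/1986 = 0.558912… ≈ 0.559 (to 3 d.p.).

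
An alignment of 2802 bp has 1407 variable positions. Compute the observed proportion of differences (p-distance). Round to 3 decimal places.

p = 1407/2802 = 0.502141… ≈ 0.502 (to 3 d.p.).

0.502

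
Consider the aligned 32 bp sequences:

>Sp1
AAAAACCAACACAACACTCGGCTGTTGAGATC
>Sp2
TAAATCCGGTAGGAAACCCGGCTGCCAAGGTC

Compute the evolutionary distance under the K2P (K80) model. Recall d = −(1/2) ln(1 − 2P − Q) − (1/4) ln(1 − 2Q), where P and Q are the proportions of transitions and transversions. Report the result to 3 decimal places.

0.653

Of 32 sites, 9 differences are transitions and 4 are transversions, so P = 9/32 = 0.28125 and Q = 4/32 = 0.125.
Under the Kimura two-parameter model, d = −½ ln(1 − 2P − Q) − ¼ ln(1 − 2Q).
1 − 2P − Q = 0.3125, giving −½ ln(0.3125) = 0.581575.
1 − 2Q = 0.75, giving −¼ ln(0.75) = 0.071921.
d = 0.581575 + 0.071921 = 0.653496.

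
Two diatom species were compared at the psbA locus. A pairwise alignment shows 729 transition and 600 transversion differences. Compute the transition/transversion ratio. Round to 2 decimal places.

R = 729/600 = 1.215 ≈ 1.22 (to 2 d.p.).

1.22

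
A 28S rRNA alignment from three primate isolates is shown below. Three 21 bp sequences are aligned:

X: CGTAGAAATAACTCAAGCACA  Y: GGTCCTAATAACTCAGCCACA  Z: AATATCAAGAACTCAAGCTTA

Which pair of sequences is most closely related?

X and Y

X–Y: 6/21 differ, p = 0.286, d = 0.360.
X–Z: 7/21 differ, p = 0.333, d = 0.441.
Y–Z: 10/21 differ, p = 0.476, d = 0.756.
The smallest distance is between X and Y.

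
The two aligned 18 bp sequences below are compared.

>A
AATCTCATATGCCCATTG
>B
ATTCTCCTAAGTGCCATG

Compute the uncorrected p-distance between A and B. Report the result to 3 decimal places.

0.389

The sequences differ at 7 of 18 positions (sites 2, 7, 10, 12, 13, 15, 16).
p = 7/18 = 0.388888… ≈ 0.389 (to 3 d.p.).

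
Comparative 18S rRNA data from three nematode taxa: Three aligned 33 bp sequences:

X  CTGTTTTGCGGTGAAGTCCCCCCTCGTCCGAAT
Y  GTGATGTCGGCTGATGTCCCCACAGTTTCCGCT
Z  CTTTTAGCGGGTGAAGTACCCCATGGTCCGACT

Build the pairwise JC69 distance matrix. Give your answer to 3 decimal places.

X–Y: 15/33 sites differ → p ≈ 0.454545, d = −0.75 ln(1 − 0.60606) = 0.698667 ≈ 0.699.
X–Z: 9/33 sites differ → p ≈ 0.272727, d = −0.75 ln(1 − 0.363636) = 0.338988 ≈ 0.339.
Y–Z: 15/33 sites differ → p ≈ 0.454545, d = −0.75 ln(1 − 0.60606) = 0.698667 ≈ 0.699.

d(X,Y) = 0.699, d(X,Z) = 0.339, d(Y,Z) = 0.699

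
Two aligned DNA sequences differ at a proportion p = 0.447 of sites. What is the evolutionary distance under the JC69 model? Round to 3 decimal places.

0.680

d = −(3/4) ln(1 − 4p/3) = −0.75 ln(1 − 0.596) = −0.75 ln(0.404)
  = −0.75 × (-0.906340) = 0.679755 substitutions/site.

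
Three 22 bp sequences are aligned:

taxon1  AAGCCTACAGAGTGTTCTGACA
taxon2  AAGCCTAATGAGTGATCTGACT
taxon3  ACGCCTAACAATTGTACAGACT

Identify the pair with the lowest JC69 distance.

taxon1–taxon2: 4/22 differ, p = 0.182, d = 0.208.
taxon1–taxon3: 8/22 differ, p = 0.364, d = 0.497.
taxon2–taxon3: 7/22 differ, p = 0.318, d = 0.414.
The smallest distance is between taxon1 and taxon2.

taxon1 and taxon2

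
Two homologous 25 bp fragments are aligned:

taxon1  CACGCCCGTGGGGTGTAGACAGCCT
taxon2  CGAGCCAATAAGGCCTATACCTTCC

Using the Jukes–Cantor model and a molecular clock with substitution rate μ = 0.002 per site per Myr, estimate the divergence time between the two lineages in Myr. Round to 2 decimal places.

The sequences differ at 13 of 25 sites, so p = 13/25 = 0.52.
d = −(3/4) ln(1 − 4p/3) = −0.75 ln(1 − 0.693333) = −0.75 ln(0.306667)
  = −0.75 × (-1.181993) = 0.886495 substitutions/site.
Under a molecular clock d = 2μt, so t = d/(2μ) = 0.886495 / (2 × 0.002) = 221.62 Myr.

221.62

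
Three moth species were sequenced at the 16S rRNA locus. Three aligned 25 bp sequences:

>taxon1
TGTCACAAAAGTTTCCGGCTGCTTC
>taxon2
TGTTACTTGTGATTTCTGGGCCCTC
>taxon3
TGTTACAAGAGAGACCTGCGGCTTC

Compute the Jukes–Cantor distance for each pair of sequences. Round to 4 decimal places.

d(taxon1,taxon2) = 0.7662, d(taxon1,taxon3) = 0.3505, d(taxon2,taxon3) = 0.4904

taxon1–taxon2: 12/25 sites differ → p = 0.48, d = −0.75 ln(1 − 0.64) = 0.766238 ≈ 0.7662.
taxon1–taxon3: 7/25 sites differ → p = 0.28, d = −0.75 ln(1 − 0.373333) = 0.350505 ≈ 0.3505.
taxon2–taxon3: 9/25 sites differ → p = 0.36, d = −0.75 ln(1 − 0.48) = 0.490445 ≈ 0.4904.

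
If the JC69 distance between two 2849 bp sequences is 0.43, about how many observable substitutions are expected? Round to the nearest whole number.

Invert JC69: p = (3/4)(1 − e^(−4d/3)) = 0.75 × (1 − e^(-0.573333)) = 0.75 × (1 − 0.563644) = 0.327267.
Expected differing sites = pL ≈ 0.327267 × 2849 = 932.383683 ≈ 932.

932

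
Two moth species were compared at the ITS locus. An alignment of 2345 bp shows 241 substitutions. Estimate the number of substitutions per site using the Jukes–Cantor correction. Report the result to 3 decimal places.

0.111

p = 241/2345 ≈ 0.102772.
d = −(3/4) ln(1 − 4p/3) = −0.75 ln(1 − 0.137029) = −0.75 ln(0.862971)
  = −0.75 × (-0.147374) = 0.110531 substitutions/site.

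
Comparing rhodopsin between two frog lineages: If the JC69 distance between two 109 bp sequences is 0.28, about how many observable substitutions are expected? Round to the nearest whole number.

25

Invert JC69: p = (3/4)(1 − e^(−4d/3)) = 0.75 × (1 − e^(-0.373333)) = 0.75 × (1 − 0.688436) = 0.233673.
Expected differing sites = pL ≈ 0.233673 × 109 = 25.470357 ≈ 25.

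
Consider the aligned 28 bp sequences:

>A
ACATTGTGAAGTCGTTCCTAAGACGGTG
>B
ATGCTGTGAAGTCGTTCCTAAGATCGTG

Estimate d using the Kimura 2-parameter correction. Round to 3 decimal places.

Of 28 sites, 4 differences are transitions and 1 are transversions, so P = 4/28 ≈ 0.142857 and Q = 1/28 ≈ 0.035714.
Under the Kimura two-parameter model, d = −½ ln(1 − 2P − Q) − ¼ ln(1 − 2Q).
1 − 2P − Q = 0.678572, giving −½ ln(0.678572) = 0.193882.
1 − 2Q = 0.928572, giving −¼ ln(0.928572) = 0.018527.
d = 0.193882 + 0.018527 = 0.212409.

0.212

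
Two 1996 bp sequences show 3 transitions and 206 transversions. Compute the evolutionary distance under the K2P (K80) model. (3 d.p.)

0.114

P = 3/1996 ≈ 0.001503 and Q = 206/1996 ≈ 0.103206.
Under the Kimura two-parameter model, d = −½ ln(1 − 2P − Q) − ¼ ln(1 − 2Q).
1 − 2P − Q = 0.893788, giving −½ ln(0.893788) = 0.056143.
1 − 2Q = 0.793588, giving −¼ ln(0.793588) = 0.057798.
d = 0.056143 + 0.057798 = 0.113941.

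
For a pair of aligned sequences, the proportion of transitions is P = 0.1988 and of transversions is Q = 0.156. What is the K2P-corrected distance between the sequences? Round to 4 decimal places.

Under the Kimura two-parameter model, d = −½ ln(1 − 2P − Q) − ¼ ln(1 − 2Q).
1 − 2P − Q = 0.4464, giving −½ ln(0.4464) = 0.403270.
1 − 2Q = 0.688, giving −¼ ln(0.688) = 0.093492.
d = 0.403270 + 0.093492 = 0.496762.

0.4968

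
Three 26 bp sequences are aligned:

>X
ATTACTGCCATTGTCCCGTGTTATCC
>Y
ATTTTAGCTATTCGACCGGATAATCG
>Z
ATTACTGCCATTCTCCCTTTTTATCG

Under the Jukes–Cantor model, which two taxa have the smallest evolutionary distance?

X and Z

X–Y: 11/26 differ, p = 0.423, d = 0.623.
X–Z: 4/26 differ, p = 0.154, d = 0.172.
Y–Z: 10/26 differ, p = 0.385, d = 0.539.
The smallest distance is between X and Z.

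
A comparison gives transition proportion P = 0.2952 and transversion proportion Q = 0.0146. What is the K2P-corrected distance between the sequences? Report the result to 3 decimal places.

0.472

Under the Kimura two-parameter model, d = −½ ln(1 − 2P − Q) − ¼ ln(1 − 2Q).
1 − 2P − Q = 0.395, giving −½ ln(0.395) = 0.464435.
1 − 2Q = 0.9708, giving −¼ ln(0.9708) = 0.007409.
d = 0.464435 + 0.007409 = 0.471844.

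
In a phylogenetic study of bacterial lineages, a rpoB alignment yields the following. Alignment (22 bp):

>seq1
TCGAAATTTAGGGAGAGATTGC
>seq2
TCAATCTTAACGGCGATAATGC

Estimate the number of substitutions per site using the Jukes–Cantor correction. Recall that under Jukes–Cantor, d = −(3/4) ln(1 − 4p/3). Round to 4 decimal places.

0.4975

The sequences differ at 8 of 22 sites (3, 5, 6, 9, 11, 14, 17, 19), so p = 8/22 ≈ 0.363636.
d = −(3/4) ln(1 − 4p/3) = −0.75 ln(1 − 0.484848) = −0.75 ln(0.515152)
  = −0.75 × (-0.663293) = 0.497470 substitutions/site.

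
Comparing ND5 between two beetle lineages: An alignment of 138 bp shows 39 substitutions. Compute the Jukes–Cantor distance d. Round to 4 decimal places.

0.3547

p = 39/138 ≈ 0.282609.
d = −(3/4) ln(1 − 4p/3) = −0.75 ln(1 − 0.376812) = −0.75 ln(0.623188)
  = −0.75 × (-0.472907) = 0.354680 substitutions/site.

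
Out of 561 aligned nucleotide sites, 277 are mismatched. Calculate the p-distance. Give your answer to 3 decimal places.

0.494

p = 277/561 = 0.493761… ≈ 0.494 (to 3 d.p.).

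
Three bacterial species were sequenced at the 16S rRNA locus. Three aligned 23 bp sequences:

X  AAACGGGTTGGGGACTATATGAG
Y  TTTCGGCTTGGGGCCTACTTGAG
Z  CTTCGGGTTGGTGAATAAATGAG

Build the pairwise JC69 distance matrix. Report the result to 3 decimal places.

d(X,Y) = 0.390, d(X,Z) = 0.321, d(Y,Z) = 0.390

X–Y: 7/23 sites differ → p ≈ 0.304348, d = −0.75 ln(1 − 0.405797) = 0.390401 ≈ 0.390.
X–Z: 6/23 sites differ → p ≈ 0.26087, d = −0.75 ln(1 − 0.347827) = 0.320584 ≈ 0.321.
Y–Z: 7/23 sites differ → p ≈ 0.304348, d = −0.75 ln(1 − 0.405797) = 0.390401 ≈ 0.390.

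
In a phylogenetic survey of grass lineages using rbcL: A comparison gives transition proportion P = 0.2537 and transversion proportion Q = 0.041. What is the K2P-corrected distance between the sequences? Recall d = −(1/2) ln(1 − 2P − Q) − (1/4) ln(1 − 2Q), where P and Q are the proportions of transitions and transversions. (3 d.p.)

0.419

Under the Kimura two-parameter model, d = −½ ln(1 − 2P − Q) − ¼ ln(1 − 2Q).
1 − 2P − Q = 0.4516, giving −½ ln(0.4516) = 0.397479.
1 − 2Q = 0.918, giving −¼ ln(0.918) = 0.021389.
d = 0.397479 + 0.021389 = 0.418868.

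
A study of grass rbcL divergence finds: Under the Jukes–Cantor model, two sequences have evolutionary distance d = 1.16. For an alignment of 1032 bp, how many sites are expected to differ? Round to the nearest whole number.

Invert JC69: p = (3/4)(1 − e^(−4d/3)) = 0.75 × (1 − e^(-1.546667)) = 0.75 × (1 − 0.212957) = 0.590282.
Expected differing sites = pL ≈ 0.590282 × 1032 = 609.171024 ≈ 609.

609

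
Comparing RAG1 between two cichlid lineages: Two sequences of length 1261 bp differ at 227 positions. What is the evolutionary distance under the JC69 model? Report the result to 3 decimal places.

p = 227/1261 ≈ 0.180016.
d = −(3/4) ln(1 − 4p/3) = −0.75 ln(1 − 0.240021) = −0.75 ln(0.759979)
  = −0.75 × (-0.274464) = 0.205848 substitutions/site.

0.206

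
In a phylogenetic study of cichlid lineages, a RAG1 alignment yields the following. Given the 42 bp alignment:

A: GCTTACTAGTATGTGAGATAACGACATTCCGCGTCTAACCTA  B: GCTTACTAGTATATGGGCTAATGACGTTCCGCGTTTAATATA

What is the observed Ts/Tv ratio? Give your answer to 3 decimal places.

Transitions are A↔G and C↔T; transversions are all other mismatches.
Transitions: 6. Transversions: 2.
R = 6/2 = 3.000.

3.000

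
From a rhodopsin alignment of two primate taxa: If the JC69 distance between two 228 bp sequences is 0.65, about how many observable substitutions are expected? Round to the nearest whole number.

Invert JC69: p = (3/4)(1 − e^(−4d/3)) = 0.75 × (1 − e^(-0.866667)) = 0.75 × (1 − 0.420350) = 0.434738.
Expected differing sites = pL ≈ 0.434738 × 228 = 99.120264 ≈ 99.

99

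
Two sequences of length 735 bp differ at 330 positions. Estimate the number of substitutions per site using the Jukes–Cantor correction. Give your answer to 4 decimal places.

0.6847

p = 330/735 ≈ 0.44898.
d = −(3/4) ln(1 − 4p/3) = −0.75 ln(1 − 0.59864) = −0.75 ln(0.40136)
  = −0.75 × (-0.912896) = 0.684672 substitutions/site.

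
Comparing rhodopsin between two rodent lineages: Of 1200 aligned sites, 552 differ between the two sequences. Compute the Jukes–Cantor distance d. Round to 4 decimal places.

p = 552/1200 = 0.46.
d = −(3/4) ln(1 − 4p/3) = −0.75 ln(1 − 0.613333) = −0.75 ln(0.386667)
  = −0.75 × (-0.950191) = 0.712643 substitutions/site.

0.7126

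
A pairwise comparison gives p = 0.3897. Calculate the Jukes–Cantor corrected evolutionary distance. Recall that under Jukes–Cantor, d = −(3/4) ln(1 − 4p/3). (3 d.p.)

0.550

d = −(3/4) ln(1 − 4p/3) = −0.75 ln(1 − 0.5196) = −0.75 ln(0.4804)
  = −0.75 × (-0.733136) = 0.549852 substitutions/site.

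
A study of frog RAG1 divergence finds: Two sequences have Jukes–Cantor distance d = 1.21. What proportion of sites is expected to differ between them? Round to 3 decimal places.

p = (3/4)(1 − e^(−4d/3)) = 0.75 × (1 − e^(-1.613333)) = 0.75 × (1 − 0.199222) = 0.600584.

0.601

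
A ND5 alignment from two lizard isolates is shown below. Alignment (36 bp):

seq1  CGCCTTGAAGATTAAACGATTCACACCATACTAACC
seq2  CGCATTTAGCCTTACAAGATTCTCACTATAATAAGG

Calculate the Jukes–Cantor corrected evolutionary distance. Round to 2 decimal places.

The sequences differ at 12 of 36 sites, so p = 12/36 ≈ 0.333333.
d = −(3/4) ln(1 − 4p/3) = −0.75 ln(1 − 0.444444) = −0.75 ln(0.555556)
  = −0.75 × (-0.587786) = 0.440840 substitutions/site.

0.44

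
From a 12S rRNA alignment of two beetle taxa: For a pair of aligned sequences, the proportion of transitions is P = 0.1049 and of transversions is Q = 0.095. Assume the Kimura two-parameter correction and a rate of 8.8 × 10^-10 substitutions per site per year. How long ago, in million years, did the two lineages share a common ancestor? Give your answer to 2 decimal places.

Under the Kimura two-parameter model, d = −½ ln(1 − 2P − Q) − ¼ ln(1 − 2Q).
1 − 2P − Q = 0.6952, giving −½ ln(0.6952) = 0.181778.
1 − 2Q = 0.81, giving −¼ ln(0.81) = 0.052680.
d = 0.181778 + 0.052680 = 0.234458.
Under a molecular clock d = 2μt, so t = d/(2μ) = 0.234458 / (2 × 8.8 × 10^-10) = 133.21 million years.

133.21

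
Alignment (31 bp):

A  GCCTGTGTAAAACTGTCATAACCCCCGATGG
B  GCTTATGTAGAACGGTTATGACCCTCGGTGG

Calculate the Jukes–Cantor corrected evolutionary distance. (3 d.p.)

The sequences differ at 8 of 31 sites (3, 5, 10, 14, 17, 20, 25, 28), so p = 8/31 ≈ 0.258065.
d = −(3/4) ln(1 − 4p/3) = −0.75 ln(1 − 0.344087) = −0.75 ln(0.655913)
  = −0.75 × (-0.421727) = 0.316295 substitutions/site.

0.316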